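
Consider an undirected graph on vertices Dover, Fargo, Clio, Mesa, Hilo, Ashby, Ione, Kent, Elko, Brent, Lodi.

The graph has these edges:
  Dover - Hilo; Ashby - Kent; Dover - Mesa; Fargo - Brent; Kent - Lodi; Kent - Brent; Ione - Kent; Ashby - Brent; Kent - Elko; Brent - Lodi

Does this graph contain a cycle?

DFS, tracking each vertex's parent; an edge to a visited non-parent vertex closes a cycle.
Start from Ashby:
visit Ashby (parent –)
  visit Kent (parent Ashby)
    visit Brent (parent Kent)
      visit Lodi (parent Brent)
        Lodi–Brent: parent, skip
        Lodi–Kent: Kent visited and ≠ parent → cycle
Cycle: Kent – Brent – Lodi – Kent.

Yes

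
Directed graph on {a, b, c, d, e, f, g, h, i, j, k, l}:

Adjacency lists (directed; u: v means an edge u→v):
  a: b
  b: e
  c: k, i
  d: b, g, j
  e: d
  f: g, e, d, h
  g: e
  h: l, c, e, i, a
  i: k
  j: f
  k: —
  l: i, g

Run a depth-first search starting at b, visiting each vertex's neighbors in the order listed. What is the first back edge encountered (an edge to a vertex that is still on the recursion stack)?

DFS from b (visiting each vertex's neighbors in the order listed); mark gray on enter, black on exit:
b gray
  e gray
    d gray
      d→b: b is gray → back edge
First back edge: d → b.

d->b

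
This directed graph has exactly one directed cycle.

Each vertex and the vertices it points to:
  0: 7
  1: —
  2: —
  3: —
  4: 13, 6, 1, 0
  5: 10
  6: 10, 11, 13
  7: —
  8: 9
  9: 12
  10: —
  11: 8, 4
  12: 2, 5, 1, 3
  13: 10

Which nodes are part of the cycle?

4, 6, 11

DFS with gray/black marking from 11:
11 gray
  8 gray
    9 gray
      12 gray
        2 gray
        2 black
        5 gray
          10 gray
          10 black
        5 black
        1 gray
        1 black
        3 gray
        3 black
      12 black
    9 black
  8 black
  4 gray
    13 gray
      13→10: 10 black — skip
    13 black
    6 gray
      6→10: 10 black — skip
      6→11: 11 is gray → back edge
Back edge closes the cycle 11 → 4 → 6 → 11; its vertices are {4, 6, 11}.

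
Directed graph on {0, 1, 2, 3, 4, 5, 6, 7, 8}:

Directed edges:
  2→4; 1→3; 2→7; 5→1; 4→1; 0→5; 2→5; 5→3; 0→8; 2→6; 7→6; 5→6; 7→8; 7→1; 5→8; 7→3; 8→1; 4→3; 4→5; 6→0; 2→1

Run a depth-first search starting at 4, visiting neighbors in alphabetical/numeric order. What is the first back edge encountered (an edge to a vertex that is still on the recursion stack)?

0→5

DFS from 4 (visiting neighbors in alphabetical/numeric order); mark gray on enter, black on exit:
4 gray
  1 gray
    3 gray
    3 black
  1 black
  4→3: 3 black — skip
  5 gray
    5→1: 1 black — skip
    5→3: 3 black — skip
    6 gray
      0 gray
        0→5: 5 is gray → back edge
First back edge: 0 → 5.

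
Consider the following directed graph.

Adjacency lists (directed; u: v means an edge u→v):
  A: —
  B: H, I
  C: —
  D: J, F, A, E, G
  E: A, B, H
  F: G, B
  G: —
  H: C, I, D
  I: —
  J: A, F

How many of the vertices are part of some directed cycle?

6

A vertex is on a directed cycle iff it belongs to a strongly connected component of size ≥ 2 (or has a self-loop).
The vertices on cycles are {B, D, E, F, H, J} — 6 in total.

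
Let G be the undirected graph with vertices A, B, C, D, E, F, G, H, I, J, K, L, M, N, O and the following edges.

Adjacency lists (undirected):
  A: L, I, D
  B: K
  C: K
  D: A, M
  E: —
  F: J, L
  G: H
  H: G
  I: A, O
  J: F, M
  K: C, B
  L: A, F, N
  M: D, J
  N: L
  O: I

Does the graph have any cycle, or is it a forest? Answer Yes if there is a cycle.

Yes

DFS, tracking each vertex's parent; an edge to a visited non-parent vertex closes a cycle.
Start from C:
visit C (parent –)
  visit K (parent C)
    K–C: parent, skip
    visit B (parent K)
      B–K: parent, skip
visit A (parent –)
  visit L (parent A)
    L–A: parent, skip
    visit F (parent L)
      visit J (parent F)
        J–F: parent, skip
        visit M (parent J)
          visit D (parent M)
            D–A: A visited and ≠ parent → cycle
Cycle: A – L – F – J – M – D – A.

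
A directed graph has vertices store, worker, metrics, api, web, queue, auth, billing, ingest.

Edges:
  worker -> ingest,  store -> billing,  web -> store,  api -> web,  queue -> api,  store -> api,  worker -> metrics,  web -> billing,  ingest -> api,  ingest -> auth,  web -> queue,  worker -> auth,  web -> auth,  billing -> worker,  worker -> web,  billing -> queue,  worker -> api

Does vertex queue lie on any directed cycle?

queue is on a cycle iff queue can reach itself via ≥1 edge.
queue → api → web → queue — yes.

Yes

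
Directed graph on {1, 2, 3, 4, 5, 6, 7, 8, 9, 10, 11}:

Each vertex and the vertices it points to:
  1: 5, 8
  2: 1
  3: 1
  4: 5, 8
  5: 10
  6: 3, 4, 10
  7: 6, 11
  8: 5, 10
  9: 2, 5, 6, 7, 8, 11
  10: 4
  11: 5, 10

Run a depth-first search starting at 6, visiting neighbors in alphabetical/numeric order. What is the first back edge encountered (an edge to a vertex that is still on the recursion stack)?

4→5

DFS from 6 (visiting neighbors in alphabetical/numeric order); mark gray on enter, black on exit:
6 gray
  3 gray
    1 gray
      5 gray
        10 gray
          4 gray
            4→5: 5 is gray → back edge
First back edge: 4 → 5.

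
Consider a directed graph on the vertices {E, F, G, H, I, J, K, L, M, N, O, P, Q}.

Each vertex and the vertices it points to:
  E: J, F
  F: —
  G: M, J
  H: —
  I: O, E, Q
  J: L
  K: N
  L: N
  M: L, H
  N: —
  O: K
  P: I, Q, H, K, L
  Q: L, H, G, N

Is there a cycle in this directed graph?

DFS with white/gray/black marking, starting from O:
O gray
  K gray
    N gray
    N black
  K black
O black
E gray
  J gray
    L gray
      L→N: N black — skip
    L black
  J black
  F gray
  F black
E black
G gray
  M gray
    M→L: L black — skip
    H gray
    H black
  M black
  G→J: J black — skip
G black
I gray
  I→O: O black — skip
  I→E: E black — skip
  Q gray
    Q→L: L black — skip
    Q→H: H black — skip
    Q→G: G black — skip
    Q→N: N black — skip
  Q black
I black
P gray
  P→I: I black — skip
  P→Q: Q black — skip
  P→H: H black — skip
  P→K: K black — skip
  P→L: L black — skip
P black
Every edge goes to a white or black vertex — no back edge, so the graph is acyclic.

No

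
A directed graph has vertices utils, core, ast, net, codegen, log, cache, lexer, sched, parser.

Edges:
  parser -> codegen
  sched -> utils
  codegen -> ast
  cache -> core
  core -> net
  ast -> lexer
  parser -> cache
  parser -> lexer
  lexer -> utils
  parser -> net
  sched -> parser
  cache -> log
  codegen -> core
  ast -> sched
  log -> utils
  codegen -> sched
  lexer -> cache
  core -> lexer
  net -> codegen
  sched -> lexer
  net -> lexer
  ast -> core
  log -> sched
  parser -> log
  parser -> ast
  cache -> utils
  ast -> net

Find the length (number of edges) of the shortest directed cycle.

3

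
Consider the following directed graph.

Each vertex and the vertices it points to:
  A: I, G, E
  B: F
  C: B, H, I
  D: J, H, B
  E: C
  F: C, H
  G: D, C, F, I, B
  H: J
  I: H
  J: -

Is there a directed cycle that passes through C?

C is on a cycle iff C can reach itself via ≥1 edge.
C → B → F → C — yes.

Yes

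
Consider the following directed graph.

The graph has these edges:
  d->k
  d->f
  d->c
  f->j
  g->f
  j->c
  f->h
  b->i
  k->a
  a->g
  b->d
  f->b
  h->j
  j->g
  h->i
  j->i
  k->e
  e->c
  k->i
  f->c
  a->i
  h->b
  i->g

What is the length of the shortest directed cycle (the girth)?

3

For each vertex v, BFS finds the shortest path from v back to v.
The shortest such closed walk is f → j → g → f, length 3.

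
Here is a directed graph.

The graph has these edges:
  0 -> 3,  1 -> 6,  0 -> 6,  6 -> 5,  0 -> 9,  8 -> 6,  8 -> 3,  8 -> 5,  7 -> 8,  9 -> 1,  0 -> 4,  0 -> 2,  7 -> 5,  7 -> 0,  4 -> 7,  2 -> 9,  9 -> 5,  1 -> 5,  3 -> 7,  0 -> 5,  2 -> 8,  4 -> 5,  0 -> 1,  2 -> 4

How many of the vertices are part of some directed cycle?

6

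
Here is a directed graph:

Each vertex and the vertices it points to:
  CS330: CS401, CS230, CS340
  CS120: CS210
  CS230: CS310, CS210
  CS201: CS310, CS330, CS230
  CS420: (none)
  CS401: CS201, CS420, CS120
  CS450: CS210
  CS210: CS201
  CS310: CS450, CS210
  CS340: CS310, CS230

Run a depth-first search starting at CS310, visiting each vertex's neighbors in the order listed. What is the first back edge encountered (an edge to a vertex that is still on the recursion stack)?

CS201->CS310

DFS from CS310 (visiting each vertex's neighbors in the order listed); mark gray on enter, black on exit:
CS310 gray
  CS450 gray
    CS210 gray
      CS201 gray
        CS201→CS310: CS310 is gray → back edge
First back edge: CS201 → CS310.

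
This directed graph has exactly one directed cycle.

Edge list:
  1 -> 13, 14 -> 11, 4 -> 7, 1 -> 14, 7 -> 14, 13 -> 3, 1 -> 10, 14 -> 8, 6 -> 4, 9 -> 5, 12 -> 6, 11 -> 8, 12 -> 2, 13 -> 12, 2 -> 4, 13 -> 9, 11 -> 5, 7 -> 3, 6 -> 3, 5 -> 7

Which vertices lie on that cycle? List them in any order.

5, 7, 11, 14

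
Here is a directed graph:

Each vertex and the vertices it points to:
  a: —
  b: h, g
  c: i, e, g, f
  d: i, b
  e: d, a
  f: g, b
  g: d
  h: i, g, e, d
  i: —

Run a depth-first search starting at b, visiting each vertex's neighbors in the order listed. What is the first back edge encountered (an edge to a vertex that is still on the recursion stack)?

DFS from b (visiting each vertex's neighbors in the order listed); mark gray on enter, black on exit:
b gray
  h gray
    i gray
    i black
    g gray
      d gray
        d→i: i black — skip
        d→b: b is gray → back edge
First back edge: d → b.

d→b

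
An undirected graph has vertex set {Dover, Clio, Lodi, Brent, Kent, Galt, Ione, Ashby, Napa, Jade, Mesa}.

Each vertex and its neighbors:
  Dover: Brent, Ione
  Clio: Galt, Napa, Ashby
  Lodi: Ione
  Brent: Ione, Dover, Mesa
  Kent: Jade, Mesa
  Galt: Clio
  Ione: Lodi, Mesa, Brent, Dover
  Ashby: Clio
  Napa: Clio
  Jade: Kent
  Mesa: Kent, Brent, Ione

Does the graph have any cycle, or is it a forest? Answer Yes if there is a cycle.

Yes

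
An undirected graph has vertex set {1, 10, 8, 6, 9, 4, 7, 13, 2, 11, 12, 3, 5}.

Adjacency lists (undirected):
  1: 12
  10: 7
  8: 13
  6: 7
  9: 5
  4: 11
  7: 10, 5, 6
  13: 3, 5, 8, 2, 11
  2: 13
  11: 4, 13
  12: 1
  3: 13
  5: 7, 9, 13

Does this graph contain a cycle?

DFS, tracking each vertex's parent; an edge to a visited non-parent vertex closes a cycle.
Start from 10:
visit 10 (parent –)
  visit 7 (parent 10)
    7–10: parent, skip
    visit 5 (parent 7)
      5–7: parent, skip
      visit 9 (parent 5)
        9–5: parent, skip
      visit 13 (parent 5)
        visit 3 (parent 13)
          3–13: parent, skip
        13–5: parent, skip
        visit 8 (parent 13)
          8–13: parent, skip
        visit 2 (parent 13)
          2–13: parent, skip
        visit 11 (parent 13)
          visit 4 (parent 11)
            4–11: parent, skip
          11–13: parent, skip
    visit 6 (parent 7)
      6–7: parent, skip
visit 1 (parent –)
  visit 12 (parent 1)
    12–1: parent, skip
No non-parent visited neighbor found — the graph is a forest.

No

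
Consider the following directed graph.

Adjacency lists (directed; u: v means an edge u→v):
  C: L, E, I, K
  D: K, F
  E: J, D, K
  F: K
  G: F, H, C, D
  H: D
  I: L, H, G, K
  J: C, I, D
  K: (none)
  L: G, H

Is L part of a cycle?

L is on a cycle iff L can reach itself via ≥1 edge.
L → G → C → L — yes.

Yes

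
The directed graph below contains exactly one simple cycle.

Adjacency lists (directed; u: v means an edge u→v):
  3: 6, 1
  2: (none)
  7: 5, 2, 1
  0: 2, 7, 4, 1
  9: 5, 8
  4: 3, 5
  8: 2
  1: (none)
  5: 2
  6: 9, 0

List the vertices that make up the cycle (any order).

0, 3, 4, 6

DFS with gray/black marking from 6:
6 gray
  9 gray
    5 gray
      2 gray
      2 black
    5 black
    8 gray
      8→2: 2 black — skip
    8 black
  9 black
  0 gray
    0→2: 2 black — skip
    7 gray
      7→5: 5 black — skip
      7→2: 2 black — skip
      1 gray
      1 black
    7 black
    4 gray
      3 gray
        3→6: 6 is gray → back edge
Back edge closes the cycle 6 → 0 → 4 → 3 → 6; its vertices are {0, 3, 4, 6}.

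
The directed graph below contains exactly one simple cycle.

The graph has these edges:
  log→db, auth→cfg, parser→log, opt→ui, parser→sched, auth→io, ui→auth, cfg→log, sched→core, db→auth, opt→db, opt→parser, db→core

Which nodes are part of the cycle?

DFS with gray/black marking from db:
db gray
  auth gray
    io gray
    io black
    cfg gray
      log gray
        log→db: db is gray → back edge
Back edge closes the cycle db → auth → cfg → log → db; its vertices are {db, cfg, log, auth}.

db, cfg, log, auth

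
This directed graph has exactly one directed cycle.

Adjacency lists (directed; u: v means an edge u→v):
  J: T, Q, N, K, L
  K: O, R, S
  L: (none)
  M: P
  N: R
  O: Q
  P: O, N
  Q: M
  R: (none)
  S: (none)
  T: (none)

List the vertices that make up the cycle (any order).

DFS with gray/black marking from Q:
Q gray
  M gray
    P gray
      O gray
        O→Q: Q is gray → back edge
Back edge closes the cycle Q → M → P → O → Q; its vertices are {M, O, P, Q}.

M, O, P, Q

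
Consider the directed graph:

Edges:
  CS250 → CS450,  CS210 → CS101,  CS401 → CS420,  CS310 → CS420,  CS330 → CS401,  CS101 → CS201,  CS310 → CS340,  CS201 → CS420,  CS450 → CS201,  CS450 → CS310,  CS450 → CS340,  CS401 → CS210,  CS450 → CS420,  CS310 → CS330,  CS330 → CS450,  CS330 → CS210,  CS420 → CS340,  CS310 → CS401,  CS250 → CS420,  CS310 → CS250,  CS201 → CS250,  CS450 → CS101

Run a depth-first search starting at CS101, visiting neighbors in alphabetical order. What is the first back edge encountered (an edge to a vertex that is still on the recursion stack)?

DFS from CS101 (visiting neighbors in alphabetical order); mark gray on enter, black on exit:
CS101 gray
  CS201 gray
    CS250 gray
      CS420 gray
        CS340 gray
        CS340 black
      CS420 black
      CS450 gray
        CS450→CS101: CS101 is gray → back edge
First back edge: CS450 → CS101.

CS450->CS101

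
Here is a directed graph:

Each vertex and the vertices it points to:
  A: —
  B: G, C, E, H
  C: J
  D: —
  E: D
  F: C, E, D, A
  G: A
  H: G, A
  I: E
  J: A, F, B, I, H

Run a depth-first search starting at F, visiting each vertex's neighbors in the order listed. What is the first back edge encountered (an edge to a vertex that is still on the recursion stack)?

J→F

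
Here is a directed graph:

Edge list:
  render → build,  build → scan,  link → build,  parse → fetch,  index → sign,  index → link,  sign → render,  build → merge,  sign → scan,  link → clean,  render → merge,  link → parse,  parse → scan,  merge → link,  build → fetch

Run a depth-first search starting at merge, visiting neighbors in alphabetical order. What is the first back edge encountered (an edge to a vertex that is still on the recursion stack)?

DFS from merge (visiting neighbors in alphabetical order); mark gray on enter, black on exit:
merge gray
  link gray
    build gray
      fetch gray
      fetch black
      build→merge: merge is gray → back edge
First back edge: build → merge.

build->merge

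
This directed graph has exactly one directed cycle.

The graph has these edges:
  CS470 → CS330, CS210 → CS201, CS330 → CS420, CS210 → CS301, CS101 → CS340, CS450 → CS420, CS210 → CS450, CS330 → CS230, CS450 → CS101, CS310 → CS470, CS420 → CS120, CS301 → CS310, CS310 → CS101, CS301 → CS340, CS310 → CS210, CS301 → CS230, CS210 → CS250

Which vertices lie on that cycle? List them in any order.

CS210, CS301, CS310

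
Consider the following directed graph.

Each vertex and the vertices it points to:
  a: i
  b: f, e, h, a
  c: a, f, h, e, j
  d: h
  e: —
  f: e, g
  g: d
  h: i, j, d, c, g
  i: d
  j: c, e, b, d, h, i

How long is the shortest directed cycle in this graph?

2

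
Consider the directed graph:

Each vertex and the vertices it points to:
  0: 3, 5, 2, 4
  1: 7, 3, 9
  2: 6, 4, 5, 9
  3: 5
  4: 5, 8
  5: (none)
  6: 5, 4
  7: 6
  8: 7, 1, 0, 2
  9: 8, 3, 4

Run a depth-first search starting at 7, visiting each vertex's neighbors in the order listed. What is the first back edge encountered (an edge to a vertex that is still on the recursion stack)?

8->7

DFS from 7 (visiting each vertex's neighbors in the order listed); mark gray on enter, black on exit:
7 gray
  6 gray
    5 gray
    5 black
    4 gray
      4→5: 5 black — skip
      8 gray
        8→7: 7 is gray → back edge
First back edge: 8 → 7.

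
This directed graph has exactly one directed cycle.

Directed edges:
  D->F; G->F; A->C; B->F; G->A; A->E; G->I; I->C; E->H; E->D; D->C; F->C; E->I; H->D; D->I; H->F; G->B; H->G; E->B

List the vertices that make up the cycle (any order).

A, E, G, H

DFS with gray/black marking from E:
E gray
  B gray
    F gray
      C gray
      C black
    F black
  B black
  D gray
    I gray
      I→C: C black — skip
    I black
    D→F: F black — skip
    D→C: C black — skip
  D black
  H gray
    H→F: F black — skip
    G gray
      G→I: I black — skip
      G→F: F black — skip
      A gray
        A→C: C black — skip
        A→E: E is gray → back edge
Back edge closes the cycle E → H → G → A → E; its vertices are {A, E, G, H}.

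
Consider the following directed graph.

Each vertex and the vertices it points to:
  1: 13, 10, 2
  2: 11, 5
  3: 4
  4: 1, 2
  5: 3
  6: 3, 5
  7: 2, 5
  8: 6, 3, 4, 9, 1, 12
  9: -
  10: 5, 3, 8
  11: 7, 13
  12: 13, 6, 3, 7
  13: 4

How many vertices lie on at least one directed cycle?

A vertex is on a directed cycle iff it belongs to a strongly connected component of size ≥ 2 (or has a self-loop).
The vertices on cycles are {1, 2, 3, 4, 5, 6, 7, 8, 10, 11, 12, 13} — 12 in total.

12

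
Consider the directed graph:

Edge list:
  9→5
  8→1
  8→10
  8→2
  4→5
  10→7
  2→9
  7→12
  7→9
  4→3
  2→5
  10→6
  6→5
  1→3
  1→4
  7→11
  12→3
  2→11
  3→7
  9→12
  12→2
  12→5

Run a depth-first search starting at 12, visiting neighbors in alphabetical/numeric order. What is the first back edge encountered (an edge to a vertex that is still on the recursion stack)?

9→12

DFS from 12 (visiting neighbors in alphabetical/numeric order); mark gray on enter, black on exit:
12 gray
  2 gray
    5 gray
    5 black
    9 gray
      9→5: 5 black — skip
      9→12: 12 is gray → back edge
First back edge: 9 → 12.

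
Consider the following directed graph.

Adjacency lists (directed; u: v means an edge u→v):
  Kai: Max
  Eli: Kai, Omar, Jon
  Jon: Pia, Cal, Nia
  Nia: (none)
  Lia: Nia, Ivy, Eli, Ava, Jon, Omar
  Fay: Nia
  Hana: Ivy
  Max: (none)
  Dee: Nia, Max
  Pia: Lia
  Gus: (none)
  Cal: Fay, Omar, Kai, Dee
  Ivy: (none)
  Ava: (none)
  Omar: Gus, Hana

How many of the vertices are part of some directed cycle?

4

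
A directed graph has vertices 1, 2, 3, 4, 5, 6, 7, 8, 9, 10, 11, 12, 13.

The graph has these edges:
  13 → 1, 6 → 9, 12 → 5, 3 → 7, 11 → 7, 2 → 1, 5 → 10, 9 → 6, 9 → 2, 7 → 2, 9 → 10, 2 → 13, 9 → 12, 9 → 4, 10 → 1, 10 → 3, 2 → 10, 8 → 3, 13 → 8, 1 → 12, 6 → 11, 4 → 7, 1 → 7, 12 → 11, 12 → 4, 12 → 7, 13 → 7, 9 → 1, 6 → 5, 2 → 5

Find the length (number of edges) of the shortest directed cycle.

2

For each vertex v, BFS finds the shortest path from v back to v.
The shortest such closed walk is 6 → 9 → 6, length 2.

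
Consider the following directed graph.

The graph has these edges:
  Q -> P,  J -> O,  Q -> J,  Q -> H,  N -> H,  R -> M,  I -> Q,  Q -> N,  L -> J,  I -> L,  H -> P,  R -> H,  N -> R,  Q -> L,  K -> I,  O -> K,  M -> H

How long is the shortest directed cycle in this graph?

For each vertex v, BFS finds the shortest path from v back to v.
The shortest such closed walk is Q → J → O → K → I → Q, length 5.

5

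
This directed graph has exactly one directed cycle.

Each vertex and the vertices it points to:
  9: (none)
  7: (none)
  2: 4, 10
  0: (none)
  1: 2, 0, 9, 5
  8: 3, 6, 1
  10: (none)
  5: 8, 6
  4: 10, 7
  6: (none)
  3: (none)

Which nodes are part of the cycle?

DFS with gray/black marking from 1:
1 gray
  2 gray
    4 gray
      10 gray
      10 black
      7 gray
      7 black
    4 black
    2→10: 10 black — skip
  2 black
  0 gray
  0 black
  9 gray
  9 black
  5 gray
    8 gray
      3 gray
      3 black
      6 gray
      6 black
      8→1: 1 is gray → back edge
Back edge closes the cycle 1 → 5 → 8 → 1; its vertices are {1, 5, 8}.

1, 5, 8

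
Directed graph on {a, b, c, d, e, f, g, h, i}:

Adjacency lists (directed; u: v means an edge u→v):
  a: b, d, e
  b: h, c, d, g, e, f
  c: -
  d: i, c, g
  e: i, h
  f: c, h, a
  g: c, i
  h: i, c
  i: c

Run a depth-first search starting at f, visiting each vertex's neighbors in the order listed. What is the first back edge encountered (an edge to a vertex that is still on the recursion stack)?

DFS from f (visiting each vertex's neighbors in the order listed); mark gray on enter, black on exit:
f gray
  c gray
  c black
  h gray
    i gray
      i→c: c black — skip
    i black
    h→c: c black — skip
  h black
  a gray
    b gray
      b→h: h black — skip
      b→c: c black — skip
      d gray
        d→i: i black — skip
        d→c: c black — skip
        g gray
          g→c: c black — skip
          g→i: i black — skip
        g black
      d black
      b→g: g black — skip
      e gray
        e→i: i black — skip
        e→h: h black — skip
      e black
      b→f: f is gray → back edge
First back edge: b → f.

b->f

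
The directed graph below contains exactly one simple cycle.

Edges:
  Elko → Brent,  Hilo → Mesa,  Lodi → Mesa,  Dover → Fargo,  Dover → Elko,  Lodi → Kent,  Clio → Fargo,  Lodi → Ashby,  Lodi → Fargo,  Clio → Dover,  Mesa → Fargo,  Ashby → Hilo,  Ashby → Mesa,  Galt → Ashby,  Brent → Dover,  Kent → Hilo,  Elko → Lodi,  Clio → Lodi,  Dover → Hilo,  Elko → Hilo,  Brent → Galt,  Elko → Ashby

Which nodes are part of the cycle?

Elko, Brent, Dover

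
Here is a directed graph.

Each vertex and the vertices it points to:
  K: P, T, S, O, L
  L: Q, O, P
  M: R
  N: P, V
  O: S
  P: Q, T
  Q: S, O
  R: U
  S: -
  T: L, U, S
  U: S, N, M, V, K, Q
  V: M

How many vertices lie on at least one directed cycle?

A vertex is on a directed cycle iff it belongs to a strongly connected component of size ≥ 2 (or has a self-loop).
The vertices on cycles are {K, L, M, N, P, R, T, U, V} — 9 in total.

9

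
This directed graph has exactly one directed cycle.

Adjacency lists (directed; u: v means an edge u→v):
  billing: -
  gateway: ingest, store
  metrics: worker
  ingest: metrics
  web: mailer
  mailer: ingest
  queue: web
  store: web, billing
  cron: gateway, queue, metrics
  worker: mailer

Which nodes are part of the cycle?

ingest, mailer, worker, metrics

DFS with gray/black marking from ingest:
ingest gray
  metrics gray
    worker gray
      mailer gray
        mailer→ingest: ingest is gray → back edge
Back edge closes the cycle ingest → metrics → worker → mailer → ingest; its vertices are {ingest, mailer, worker, metrics}.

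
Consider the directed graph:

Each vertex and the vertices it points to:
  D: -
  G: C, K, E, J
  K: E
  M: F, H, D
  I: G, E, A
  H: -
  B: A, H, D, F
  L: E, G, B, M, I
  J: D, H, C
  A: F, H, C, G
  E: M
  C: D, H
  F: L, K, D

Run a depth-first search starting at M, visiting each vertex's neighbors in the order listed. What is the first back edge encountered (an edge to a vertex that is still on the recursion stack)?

DFS from M (visiting each vertex's neighbors in the order listed); mark gray on enter, black on exit:
M gray
  F gray
    L gray
      E gray
        E→M: M is gray → back edge
First back edge: E → M.

E->M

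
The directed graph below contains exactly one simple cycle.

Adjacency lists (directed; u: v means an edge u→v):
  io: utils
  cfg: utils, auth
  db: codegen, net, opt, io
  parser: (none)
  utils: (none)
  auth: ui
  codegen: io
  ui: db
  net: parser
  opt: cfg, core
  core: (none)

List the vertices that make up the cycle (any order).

db, ui, cfg, opt, auth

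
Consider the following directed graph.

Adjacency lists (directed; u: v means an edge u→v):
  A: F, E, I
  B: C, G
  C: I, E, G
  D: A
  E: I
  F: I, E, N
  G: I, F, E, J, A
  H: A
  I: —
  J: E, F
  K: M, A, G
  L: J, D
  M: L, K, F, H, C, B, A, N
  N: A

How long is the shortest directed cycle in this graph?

For each vertex v, BFS finds the shortest path from v back to v.
The shortest such closed walk is K → M → K, length 2.

2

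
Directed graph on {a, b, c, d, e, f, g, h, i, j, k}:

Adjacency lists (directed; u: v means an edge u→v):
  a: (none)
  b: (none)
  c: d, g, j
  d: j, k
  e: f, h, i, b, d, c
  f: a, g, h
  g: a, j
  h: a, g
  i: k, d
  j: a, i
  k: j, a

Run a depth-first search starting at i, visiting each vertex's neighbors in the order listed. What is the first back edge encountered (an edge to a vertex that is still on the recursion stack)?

DFS from i (visiting each vertex's neighbors in the order listed); mark gray on enter, black on exit:
i gray
  k gray
    j gray
      a gray
      a black
      j→i: i is gray → back edge
First back edge: j → i.

j→i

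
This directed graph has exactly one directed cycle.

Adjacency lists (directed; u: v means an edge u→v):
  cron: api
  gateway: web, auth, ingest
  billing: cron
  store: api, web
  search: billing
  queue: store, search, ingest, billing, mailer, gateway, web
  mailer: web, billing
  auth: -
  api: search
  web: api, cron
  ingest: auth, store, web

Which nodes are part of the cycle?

DFS with gray/black marking from search:
search gray
  billing gray
    cron gray
      api gray
        api→search: search is gray → back edge
Back edge closes the cycle search → billing → cron → api → search; its vertices are {api, cron, search, billing}.

api, cron, search, billing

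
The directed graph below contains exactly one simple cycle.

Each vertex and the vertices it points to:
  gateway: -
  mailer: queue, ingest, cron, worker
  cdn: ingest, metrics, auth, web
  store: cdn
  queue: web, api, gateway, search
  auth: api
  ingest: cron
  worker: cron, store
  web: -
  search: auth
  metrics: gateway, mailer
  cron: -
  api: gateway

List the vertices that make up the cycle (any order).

cdn, store, mailer, worker, metrics

DFS with gray/black marking from mailer:
mailer gray
  queue gray
    web gray
    web black
    api gray
      gateway gray
      gateway black
    api black
    queue→gateway: gateway black — skip
    search gray
      auth gray
        auth→api: api black — skip
      auth black
    search black
  queue black
  ingest gray
    cron gray
    cron black
  ingest black
  mailer→cron: cron black — skip
  worker gray
    worker→cron: cron black — skip
    store gray
      cdn gray
        cdn→ingest: ingest black — skip
        metrics gray
          metrics→gateway: gateway black — skip
          metrics→mailer: mailer is gray → back edge
Back edge closes the cycle mailer → worker → store → cdn → metrics → mailer; its vertices are {cdn, store, mailer, worker, metrics}.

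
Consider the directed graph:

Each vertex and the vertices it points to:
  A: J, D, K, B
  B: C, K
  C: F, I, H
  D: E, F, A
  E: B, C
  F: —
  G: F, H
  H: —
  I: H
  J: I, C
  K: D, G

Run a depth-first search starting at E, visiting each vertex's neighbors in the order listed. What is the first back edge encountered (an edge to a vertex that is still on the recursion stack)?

D→E

DFS from E (visiting each vertex's neighbors in the order listed); mark gray on enter, black on exit:
E gray
  B gray
    C gray
      F gray
      F black
      I gray
        H gray
        H black
      I black
      C→H: H black — skip
    C black
    K gray
      D gray
        D→E: E is gray → back edge
First back edge: D → E.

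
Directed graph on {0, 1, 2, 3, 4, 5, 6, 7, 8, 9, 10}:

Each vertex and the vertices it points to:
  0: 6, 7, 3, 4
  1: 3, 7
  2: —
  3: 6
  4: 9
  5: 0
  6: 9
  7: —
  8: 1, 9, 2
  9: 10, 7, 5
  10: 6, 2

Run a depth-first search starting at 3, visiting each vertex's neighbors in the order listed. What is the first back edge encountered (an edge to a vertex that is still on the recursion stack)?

10->6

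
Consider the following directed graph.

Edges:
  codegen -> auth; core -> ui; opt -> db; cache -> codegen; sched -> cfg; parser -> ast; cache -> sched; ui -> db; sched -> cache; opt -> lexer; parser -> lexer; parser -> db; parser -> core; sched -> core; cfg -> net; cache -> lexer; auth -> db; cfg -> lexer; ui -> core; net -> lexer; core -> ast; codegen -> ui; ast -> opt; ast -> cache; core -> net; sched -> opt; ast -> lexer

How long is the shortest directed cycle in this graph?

2

For each vertex v, BFS finds the shortest path from v back to v.
The shortest such closed walk is cache → sched → cache, length 2.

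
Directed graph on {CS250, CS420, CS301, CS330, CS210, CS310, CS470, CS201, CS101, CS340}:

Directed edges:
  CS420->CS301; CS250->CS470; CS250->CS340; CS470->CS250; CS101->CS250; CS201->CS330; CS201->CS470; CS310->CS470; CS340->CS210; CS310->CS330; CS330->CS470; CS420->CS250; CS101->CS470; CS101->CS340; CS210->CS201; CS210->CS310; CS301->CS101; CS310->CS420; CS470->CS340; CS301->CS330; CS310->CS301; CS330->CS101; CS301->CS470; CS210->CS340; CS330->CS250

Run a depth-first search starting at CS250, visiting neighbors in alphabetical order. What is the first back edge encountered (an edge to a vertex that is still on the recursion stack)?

CS101→CS250

DFS from CS250 (visiting neighbors in alphabetical order); mark gray on enter, black on exit:
CS250 gray
  CS340 gray
    CS210 gray
      CS201 gray
        CS330 gray
          CS101 gray
            CS101→CS250: CS250 is gray → back edge
First back edge: CS101 → CS250.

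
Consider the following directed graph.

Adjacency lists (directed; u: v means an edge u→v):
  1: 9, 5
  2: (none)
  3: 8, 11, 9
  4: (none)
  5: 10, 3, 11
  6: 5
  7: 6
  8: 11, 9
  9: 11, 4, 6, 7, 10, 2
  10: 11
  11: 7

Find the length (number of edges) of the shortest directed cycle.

For each vertex v, BFS finds the shortest path from v back to v.
The shortest such closed walk is 9 → 6 → 5 → 3 → 9, length 4.

4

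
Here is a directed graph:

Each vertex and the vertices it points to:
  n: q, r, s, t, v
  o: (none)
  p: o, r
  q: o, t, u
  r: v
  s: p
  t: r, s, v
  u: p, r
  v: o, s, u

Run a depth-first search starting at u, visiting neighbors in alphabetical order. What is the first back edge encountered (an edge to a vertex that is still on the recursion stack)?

s->p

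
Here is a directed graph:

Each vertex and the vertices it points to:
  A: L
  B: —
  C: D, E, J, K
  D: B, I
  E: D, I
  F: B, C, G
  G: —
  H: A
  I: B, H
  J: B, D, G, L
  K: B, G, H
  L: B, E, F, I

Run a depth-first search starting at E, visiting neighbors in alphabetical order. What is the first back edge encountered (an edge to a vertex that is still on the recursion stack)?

DFS from E (visiting neighbors in alphabetical order); mark gray on enter, black on exit:
E gray
  D gray
    B gray
    B black
    I gray
      I→B: B black — skip
      H gray
        A gray
          L gray
            L→B: B black — skip
            L→E: E is gray → back edge
First back edge: L → E.

L→E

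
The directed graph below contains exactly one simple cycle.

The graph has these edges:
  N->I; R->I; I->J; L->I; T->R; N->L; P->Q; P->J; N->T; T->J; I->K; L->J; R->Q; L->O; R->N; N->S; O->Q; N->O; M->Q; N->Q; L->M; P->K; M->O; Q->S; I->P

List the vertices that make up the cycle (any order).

N, R, T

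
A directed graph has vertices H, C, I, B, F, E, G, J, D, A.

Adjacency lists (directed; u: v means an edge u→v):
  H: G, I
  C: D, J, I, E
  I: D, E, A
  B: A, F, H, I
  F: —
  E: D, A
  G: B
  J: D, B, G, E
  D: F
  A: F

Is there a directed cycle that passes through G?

Yes

G is on a cycle iff G can reach itself via ≥1 edge.
G → B → H → G — yes.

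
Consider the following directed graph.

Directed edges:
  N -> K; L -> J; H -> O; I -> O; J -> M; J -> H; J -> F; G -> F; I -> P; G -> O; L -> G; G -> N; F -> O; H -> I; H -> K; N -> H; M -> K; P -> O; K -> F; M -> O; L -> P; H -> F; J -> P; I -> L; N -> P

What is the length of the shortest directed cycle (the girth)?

For each vertex v, BFS finds the shortest path from v back to v.
The shortest such closed walk is L → J → H → I → L, length 4.

4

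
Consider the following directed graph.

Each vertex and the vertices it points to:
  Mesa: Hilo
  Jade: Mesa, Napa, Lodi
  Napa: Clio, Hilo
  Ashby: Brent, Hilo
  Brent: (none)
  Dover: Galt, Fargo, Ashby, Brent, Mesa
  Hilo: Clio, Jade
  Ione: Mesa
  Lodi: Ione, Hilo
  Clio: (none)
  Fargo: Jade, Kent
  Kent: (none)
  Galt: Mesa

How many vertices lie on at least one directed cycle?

6

A vertex is on a directed cycle iff it belongs to a strongly connected component of size ≥ 2 (or has a self-loop).
The vertices on cycles are {Hilo, Ione, Jade, Lodi, Mesa, Napa} — 6 in total.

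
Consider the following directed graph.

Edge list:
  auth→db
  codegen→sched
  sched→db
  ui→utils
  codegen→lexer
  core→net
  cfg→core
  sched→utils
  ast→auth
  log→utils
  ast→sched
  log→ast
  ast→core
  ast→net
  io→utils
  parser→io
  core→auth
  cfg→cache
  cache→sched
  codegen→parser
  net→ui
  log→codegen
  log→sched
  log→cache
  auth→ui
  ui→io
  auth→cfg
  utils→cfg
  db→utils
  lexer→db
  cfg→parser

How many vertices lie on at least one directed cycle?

A vertex is on a directed cycle iff it belongs to a strongly connected component of size ≥ 2 (or has a self-loop).
The vertices on cycles are {db, io, ui, cfg, net, auth, core, cache, sched, utils, parser} — 11 in total.

11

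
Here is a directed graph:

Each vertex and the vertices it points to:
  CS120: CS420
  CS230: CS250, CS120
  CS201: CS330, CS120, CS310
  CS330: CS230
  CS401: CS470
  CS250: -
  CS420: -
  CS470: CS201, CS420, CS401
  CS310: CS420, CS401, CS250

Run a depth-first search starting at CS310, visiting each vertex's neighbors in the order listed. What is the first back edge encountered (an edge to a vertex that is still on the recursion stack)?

DFS from CS310 (visiting each vertex's neighbors in the order listed); mark gray on enter, black on exit:
CS310 gray
  CS420 gray
  CS420 black
  CS401 gray
    CS470 gray
      CS201 gray
        CS330 gray
          CS230 gray
            CS250 gray
            CS250 black
            CS120 gray
              CS120→CS420: CS420 black — skip
            CS120 black
          CS230 black
        CS330 black
        CS201→CS120: CS120 black — skip
        CS201→CS310: CS310 is gray → back edge
First back edge: CS201 → CS310.

CS201→CS310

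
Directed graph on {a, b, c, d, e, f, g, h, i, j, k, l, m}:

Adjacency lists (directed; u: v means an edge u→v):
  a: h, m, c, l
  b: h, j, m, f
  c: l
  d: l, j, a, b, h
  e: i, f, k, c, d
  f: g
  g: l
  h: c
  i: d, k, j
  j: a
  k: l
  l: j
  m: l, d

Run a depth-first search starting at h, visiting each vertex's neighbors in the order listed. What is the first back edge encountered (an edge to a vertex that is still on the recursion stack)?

a->h

DFS from h (visiting each vertex's neighbors in the order listed); mark gray on enter, black on exit:
h gray
  c gray
    l gray
      j gray
        a gray
          a→h: h is gray → back edge
First back edge: a → h.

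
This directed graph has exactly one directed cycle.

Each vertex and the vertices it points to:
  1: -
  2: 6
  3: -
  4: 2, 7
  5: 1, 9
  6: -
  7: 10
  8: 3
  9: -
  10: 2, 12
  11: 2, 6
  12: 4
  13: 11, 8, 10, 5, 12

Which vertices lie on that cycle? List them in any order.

DFS with gray/black marking from 12:
12 gray
  4 gray
    2 gray
      6 gray
      6 black
    2 black
    7 gray
      10 gray
        10→2: 2 black — skip
        10→12: 12 is gray → back edge
Back edge closes the cycle 12 → 4 → 7 → 10 → 12; its vertices are {4, 7, 10, 12}.

4, 7, 10, 12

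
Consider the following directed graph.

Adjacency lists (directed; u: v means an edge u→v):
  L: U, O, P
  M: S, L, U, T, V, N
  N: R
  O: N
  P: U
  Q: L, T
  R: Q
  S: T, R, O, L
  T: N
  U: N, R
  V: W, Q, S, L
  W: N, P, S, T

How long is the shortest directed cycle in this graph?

For each vertex v, BFS finds the shortest path from v back to v.
The shortest such closed walk is L → U → R → Q → L, length 4.

4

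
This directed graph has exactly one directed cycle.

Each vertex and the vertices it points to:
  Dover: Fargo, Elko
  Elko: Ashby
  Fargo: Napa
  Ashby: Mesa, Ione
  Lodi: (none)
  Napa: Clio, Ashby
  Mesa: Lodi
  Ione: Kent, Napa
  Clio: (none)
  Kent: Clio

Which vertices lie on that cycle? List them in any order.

DFS with gray/black marking from Ashby:
Ashby gray
  Mesa gray
    Lodi gray
    Lodi black
  Mesa black
  Ione gray
    Kent gray
      Clio gray
      Clio black
    Kent black
    Napa gray
      Napa→Clio: Clio black — skip
      Napa→Ashby: Ashby is gray → back edge
Back edge closes the cycle Ashby → Ione → Napa → Ashby; its vertices are {Ione, Napa, Ashby}.

Ione, Napa, Ashby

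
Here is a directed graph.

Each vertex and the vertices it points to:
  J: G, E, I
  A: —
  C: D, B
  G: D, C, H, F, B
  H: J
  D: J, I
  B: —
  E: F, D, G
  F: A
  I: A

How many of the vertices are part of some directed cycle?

6

A vertex is on a directed cycle iff it belongs to a strongly connected component of size ≥ 2 (or has a self-loop).
The vertices on cycles are {C, D, E, G, H, J} — 6 in total.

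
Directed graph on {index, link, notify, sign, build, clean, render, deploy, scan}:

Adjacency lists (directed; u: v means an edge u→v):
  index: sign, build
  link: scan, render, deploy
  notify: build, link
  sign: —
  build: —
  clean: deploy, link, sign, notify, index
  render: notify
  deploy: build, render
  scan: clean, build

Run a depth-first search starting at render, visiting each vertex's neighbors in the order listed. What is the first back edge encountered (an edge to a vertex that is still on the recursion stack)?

deploy->render

DFS from render (visiting each vertex's neighbors in the order listed); mark gray on enter, black on exit:
render gray
  notify gray
    build gray
    build black
    link gray
      scan gray
        clean gray
          deploy gray
            deploy→build: build black — skip
            deploy→render: render is gray → back edge
First back edge: deploy → render.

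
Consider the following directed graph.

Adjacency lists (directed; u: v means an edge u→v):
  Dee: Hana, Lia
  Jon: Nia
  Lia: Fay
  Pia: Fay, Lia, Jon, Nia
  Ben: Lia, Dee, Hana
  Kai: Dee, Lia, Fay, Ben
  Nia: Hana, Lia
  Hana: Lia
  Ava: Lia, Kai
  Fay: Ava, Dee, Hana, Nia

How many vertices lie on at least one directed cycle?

8

A vertex is on a directed cycle iff it belongs to a strongly connected component of size ≥ 2 (or has a self-loop).
The vertices on cycles are {Ava, Ben, Dee, Fay, Kai, Lia, Nia, Hana} — 8 in total.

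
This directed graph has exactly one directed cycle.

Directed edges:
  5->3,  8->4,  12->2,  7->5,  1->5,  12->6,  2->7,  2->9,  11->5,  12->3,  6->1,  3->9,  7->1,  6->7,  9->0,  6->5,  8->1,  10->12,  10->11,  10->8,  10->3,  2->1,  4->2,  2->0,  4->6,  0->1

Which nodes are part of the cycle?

0, 1, 3, 5, 9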